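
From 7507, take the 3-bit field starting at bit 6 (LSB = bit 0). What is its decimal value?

v = 1110101010011
Shift right by 6: 1110101
Mask low 3 bits: 101 = 5

5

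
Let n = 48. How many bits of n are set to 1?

2

48 = 110000
Count the 1s: 1 + 1 = 2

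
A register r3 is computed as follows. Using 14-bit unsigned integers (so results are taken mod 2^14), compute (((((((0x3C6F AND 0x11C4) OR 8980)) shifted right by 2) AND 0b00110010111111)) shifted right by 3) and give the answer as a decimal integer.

0x3C6F = 11110001101111
0x11C4 = 01000111000100
→ AND → 01000001000100 = 4164
8980 = 10001100010100
→ OR → 11001101010100 = 13140
→ shifted right by 2 → 00110011010101 = 3285
0b00110010111111 = 00110010111111
→ AND → 00110010010101 = 3221
→ shifted right by 3 → 00000110010010 = 402

402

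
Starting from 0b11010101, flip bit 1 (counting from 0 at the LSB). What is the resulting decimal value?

215

x = 11010101
bit 1 is currently 0; toggle it via x ^ (1 << 1) = x ^ 2
→ 11010111 = 215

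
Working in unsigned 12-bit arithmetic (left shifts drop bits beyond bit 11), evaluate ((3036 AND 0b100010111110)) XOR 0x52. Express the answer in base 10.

2254

3036 = 101111011100
0b100010111110 = 100010111110
→ AND → 100010011100 = 2204
0x52 = 000001010010
→ XOR → 100011001110 = 2254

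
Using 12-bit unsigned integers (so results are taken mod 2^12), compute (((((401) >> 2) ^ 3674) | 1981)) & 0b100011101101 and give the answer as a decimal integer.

401 = 000110010001
→ >> 2 → 000001100100 = 100
3674 = 111001011010
→ ^ → 111000111110 = 3646
1981 = 011110111101
→ | → 111110111111 = 4031
0b100011101101 = 100011101101
→ & → 100010101101 = 2221

2221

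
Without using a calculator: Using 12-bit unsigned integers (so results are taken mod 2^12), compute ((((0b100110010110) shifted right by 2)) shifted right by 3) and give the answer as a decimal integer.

0b100110010110 = 100110010110
→ shifted right by 2 → 001001100101 = 613
→ shifted right by 3 → 000001001100 = 76

76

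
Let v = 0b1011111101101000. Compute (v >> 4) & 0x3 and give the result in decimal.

2

v = 1011111101101000
Shift right by 4: 101111110110
Mask low 2 bits: 10 = 2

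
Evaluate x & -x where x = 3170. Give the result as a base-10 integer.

2

x = 110001100010 = 3170
-x (two's complement) = …001110011110
AND   = 000000000010 = 2
(x & -x isolates the lowest set bit of x.)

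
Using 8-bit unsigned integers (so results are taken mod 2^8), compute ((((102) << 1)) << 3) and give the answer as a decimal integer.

96

102 = 01100110
→ << 1 (mod 2^8) → 11001100 = 204
→ << 3 (mod 2^8) → 01100000 = 96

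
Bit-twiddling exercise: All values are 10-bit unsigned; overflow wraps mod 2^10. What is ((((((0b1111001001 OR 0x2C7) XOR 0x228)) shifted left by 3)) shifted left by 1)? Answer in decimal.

0b1111001001 = 1111001001
0x2C7 = 1011000111
→ OR → 1111001111 = 975
0x228 = 1000101000
→ XOR → 0111100111 = 487
→ shifted left by 3 (mod 2^10) → 1100111000 = 824
→ shifted left by 1 (mod 2^10) → 1001110000 = 624

624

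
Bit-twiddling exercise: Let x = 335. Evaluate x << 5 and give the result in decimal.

10720

335 = 00000101001111
shift left by 5 → 10100111100000 = 10720
(equivalently, 335 × 2^5 = 335 × 32)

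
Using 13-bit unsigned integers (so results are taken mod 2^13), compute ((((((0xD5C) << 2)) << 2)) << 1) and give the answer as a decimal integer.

0xD5C = 0110101011100
→ << 2 (mod 2^13) → 1010101110000 = 5488
→ << 2 (mod 2^13) → 1010111000000 = 5568
→ << 1 (mod 2^13) → 0101110000000 = 2944

2944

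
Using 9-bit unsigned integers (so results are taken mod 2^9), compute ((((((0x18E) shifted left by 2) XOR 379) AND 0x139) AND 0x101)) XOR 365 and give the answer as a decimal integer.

108

0x18E = 110001110
→ shifted left by 2 (mod 2^9) → 000111000 = 56
379 = 101111011
→ XOR → 101000011 = 323
0x139 = 100111001
→ AND → 100000001 = 257
0x101 = 100000001
→ AND → 100000001 = 257
365 = 101101101
→ XOR → 001101100 = 108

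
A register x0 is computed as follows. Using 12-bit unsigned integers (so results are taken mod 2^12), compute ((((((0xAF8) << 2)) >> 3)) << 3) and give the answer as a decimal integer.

0xAF8 = 101011111000
→ << 2 (mod 2^12) → 101111100000 = 3040
→ >> 3 → 000101111100 = 380
→ << 3 (mod 2^12) → 101111100000 = 3040

3040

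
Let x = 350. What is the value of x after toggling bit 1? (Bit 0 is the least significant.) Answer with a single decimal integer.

348

x = 0101011110
bit 1 is currently 1; toggle it via x ^ (1 << 1) = x ^ 2
→ 0101011100 = 348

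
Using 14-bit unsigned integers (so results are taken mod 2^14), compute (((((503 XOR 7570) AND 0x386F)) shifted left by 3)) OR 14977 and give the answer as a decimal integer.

15273

503 = 00000111110111
7570 = 01110110010010
→ XOR → 01110001100101 = 7269
0x386F = 11100001101111
→ AND → 01100001100101 = 6245
→ shifted left by 3 (mod 2^14) → 00001100101000 = 808
14977 = 11101010000001
→ OR → 11101110101001 = 15273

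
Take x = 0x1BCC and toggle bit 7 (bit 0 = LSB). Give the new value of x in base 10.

x = 1101111001100
bit 7 is currently 1; toggle it via x ^ (1 << 7) = x ^ 128
→ 1101101001100 = 6988

6988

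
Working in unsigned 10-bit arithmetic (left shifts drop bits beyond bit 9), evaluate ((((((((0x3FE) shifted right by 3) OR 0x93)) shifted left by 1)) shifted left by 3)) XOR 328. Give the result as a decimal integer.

696

0x3FE = 1111111110
→ shifted right by 3 → 0001111111 = 127
0x93 = 0010010011
→ OR → 0011111111 = 255
→ shifted left by 1 (mod 2^10) → 0111111110 = 510
→ shifted left by 3 (mod 2^10) → 1111110000 = 1008
328 = 0101001000
→ XOR → 1010111000 = 696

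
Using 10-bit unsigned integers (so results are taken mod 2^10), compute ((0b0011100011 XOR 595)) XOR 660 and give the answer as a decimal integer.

36

0b0011100011 = 0011100011
595 = 1001010011
→ XOR → 1010110000 = 688
660 = 1010010100
→ XOR → 0000100100 = 36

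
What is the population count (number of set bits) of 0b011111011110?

n = 11111011110
Count the 1s: 1 + 1 + 1 + 1 + 1 + 1 + 1 + 1 + 1 = 9

9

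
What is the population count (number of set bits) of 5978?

8

5978 = 1011101011010
Count the 1s: 1 + 1 + 1 + 1 + 1 + 1 + 1 + 1 = 8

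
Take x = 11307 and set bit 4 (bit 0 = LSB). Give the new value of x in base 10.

11323

x = 0010110000101011
bit 4 is currently 0; set it via x | (1 << 4) = x | 16
→ 0010110000111011 = 11323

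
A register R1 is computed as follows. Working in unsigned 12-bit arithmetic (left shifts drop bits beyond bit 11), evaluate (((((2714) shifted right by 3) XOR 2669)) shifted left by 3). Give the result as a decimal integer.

2714 = 101010011010
→ shifted right by 3 → 000101010011 = 339
2669 = 101001101101
→ XOR → 101100111110 = 2878
→ shifted left by 3 (mod 2^12) → 100111110000 = 2544

2544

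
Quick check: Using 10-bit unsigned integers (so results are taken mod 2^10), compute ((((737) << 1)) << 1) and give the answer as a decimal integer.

900

737 = 1011100001
→ << 1 (mod 2^10) → 0111000010 = 450
→ << 1 (mod 2^10) → 1110000100 = 900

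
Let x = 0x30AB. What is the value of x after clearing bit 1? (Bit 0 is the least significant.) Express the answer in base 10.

x = 11000010101011
bit 1 is currently 1; clear it via x & ~(1 << 1) = x & ~2
→ 11000010101001 = 12457

12457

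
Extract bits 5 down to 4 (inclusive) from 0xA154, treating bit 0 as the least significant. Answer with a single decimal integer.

v = 1010000101010100
Shift right by 4: 101000010101
Mask low 2 bits: 01 = 1

1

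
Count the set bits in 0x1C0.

0x1C0 = 111000000
Count the 1s: 1 + 1 + 1 = 3

3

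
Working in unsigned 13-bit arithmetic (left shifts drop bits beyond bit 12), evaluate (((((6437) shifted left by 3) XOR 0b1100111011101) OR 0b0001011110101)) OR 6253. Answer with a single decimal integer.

6909

6437 = 1100100100101
→ shifted left by 3 (mod 2^13) → 0100100101000 = 2344
0b1100111011101 = 1100111011101
→ XOR → 1000011110101 = 4341
0b0001011110101 = 0001011110101
→ OR → 1001011110101 = 4853
6253 = 1100001101101
→ OR → 1101011111101 = 6909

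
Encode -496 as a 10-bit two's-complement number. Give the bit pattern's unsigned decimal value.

528

496 in 10 bits: 0111110000
Invert: 1000001111
Add 1:  1000010000 = 528
(Check: 2^10 - 496 = 1024 - 496 = 528.)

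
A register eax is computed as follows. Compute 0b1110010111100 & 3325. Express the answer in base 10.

3260

a = 1110010111100
3325 = 0110011111101
AND → 0110010111100 = 3260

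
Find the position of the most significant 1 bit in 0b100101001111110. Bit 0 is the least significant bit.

14

0b100101001111110 = 100101001111110
The topmost 1 is at position 14 (since 2^14 = 16384 ≤ 19070 < 32768).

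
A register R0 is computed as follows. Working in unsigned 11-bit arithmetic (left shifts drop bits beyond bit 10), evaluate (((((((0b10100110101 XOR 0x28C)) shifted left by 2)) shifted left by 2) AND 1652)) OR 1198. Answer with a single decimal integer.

0b10100110101 = 10100110101
0x28C = 01010001100
→ XOR → 11110111001 = 1977
→ shifted left by 2 (mod 2^11) → 11011100100 = 1764
→ shifted left by 2 (mod 2^11) → 01110010000 = 912
1652 = 11001110100
→ AND → 01000010000 = 528
1198 = 10010101110
→ OR → 11010111110 = 1726

1726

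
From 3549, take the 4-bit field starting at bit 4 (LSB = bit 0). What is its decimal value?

v = 110111011101
Shift right by 4: 11011101
Mask low 4 bits: 1101 = 13

13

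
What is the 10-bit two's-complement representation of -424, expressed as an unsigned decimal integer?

600

424 in 10 bits: 0110101000
Invert: 1001010111
Add 1:  1001011000 = 600
(Check: 2^10 - 424 = 1024 - 424 = 600.)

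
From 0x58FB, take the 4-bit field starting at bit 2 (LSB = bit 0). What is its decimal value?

v = 0101100011111011
Shift right by 2: 01011000111110
Mask low 4 bits: 1110 = 14

14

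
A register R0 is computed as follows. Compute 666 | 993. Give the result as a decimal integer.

666 = 1010011010
993 = 1111100001
 OR → 1111111011 = 1019

1019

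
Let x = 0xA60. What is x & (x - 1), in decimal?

x = 101001100000 = 2656
x - 1 = 101001011111
AND   = 101001000000 = 2624
(x & (x - 1) clears the lowest set bit of x.)

2624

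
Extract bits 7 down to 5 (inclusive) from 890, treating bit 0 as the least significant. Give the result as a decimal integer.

3

v = 1101111010
Shift right by 5: 11011
Mask low 3 bits: 011 = 3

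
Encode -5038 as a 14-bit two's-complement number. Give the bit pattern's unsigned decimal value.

11346

5038 in 14 bits: 01001110101110
Invert: 10110001010001
Add 1:  10110001010010 = 11346
(Check: 2^14 - 5038 = 16384 - 5038 = 11346.)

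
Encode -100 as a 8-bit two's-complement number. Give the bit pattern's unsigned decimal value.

100 in 8 bits: 01100100
Invert: 10011011
Add 1:  10011100 = 156
(Check: 2^8 - 100 = 256 - 100 = 156.)

156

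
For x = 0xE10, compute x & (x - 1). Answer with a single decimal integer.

3584

x = 111000010000 = 3600
x - 1 = 111000001111
AND   = 111000000000 = 3584
(x & (x - 1) clears the lowest set bit of x.)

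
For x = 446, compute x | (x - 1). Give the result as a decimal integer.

447

x = 110111110 = 446
x - 1 = 110111101
OR    = 110111111 = 447
(x | (x - 1) sets all bits below the lowest set bit.)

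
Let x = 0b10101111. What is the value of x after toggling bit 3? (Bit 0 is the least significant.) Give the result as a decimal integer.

x = 10101111
bit 3 is currently 1; toggle it via x ^ (1 << 3) = x ^ 8
→ 10100111 = 167

167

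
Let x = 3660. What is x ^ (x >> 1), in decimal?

x = 111001001100 = 3660
x>>1 = 011100100110
XOR  = 100101101010 = 2410
(x ^ (x >> 1) gives the standard binary-reflected Gray code of x.)

2410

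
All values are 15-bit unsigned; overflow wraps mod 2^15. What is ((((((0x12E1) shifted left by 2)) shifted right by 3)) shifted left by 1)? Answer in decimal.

4832

0x12E1 = 001001011100001
→ shifted left by 2 (mod 2^15) → 100101110000100 = 19332
→ shifted right by 3 → 000100101110000 = 2416
→ shifted left by 1 (mod 2^15) → 001001011100000 = 4832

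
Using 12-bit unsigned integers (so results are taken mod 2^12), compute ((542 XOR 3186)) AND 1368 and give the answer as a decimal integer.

542 = 001000011110
3186 = 110001110010
→ XOR → 111001101100 = 3692
1368 = 010101011000
→ AND → 010001001000 = 1096

1096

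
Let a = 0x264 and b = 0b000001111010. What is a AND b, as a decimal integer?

96

0x264 = 1001100100
b = 0001111010
AND → 0001100000 = 96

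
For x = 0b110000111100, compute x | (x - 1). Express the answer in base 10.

x = 110000111100 = 3132
x - 1 = 110000111011
OR    = 110000111111 = 3135
(x | (x - 1) sets all bits below the lowest set bit.)

3135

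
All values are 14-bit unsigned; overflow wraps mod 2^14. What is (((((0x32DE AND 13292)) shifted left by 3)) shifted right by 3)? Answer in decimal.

716

0x32DE = 11001011011110
13292 = 11001111101100
→ AND → 11001011001100 = 13004
→ shifted left by 3 (mod 2^14) → 01011001100000 = 5728
→ shifted right by 3 → 00001011001100 = 716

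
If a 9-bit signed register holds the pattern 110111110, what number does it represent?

-66

pattern = 110111110 (MSB is 1 ⇒ negative)
Invert: 001000001, add 1 → 001000010 = 66, so the value is -66.
(Equivalently: 446 - 2^9 = 446 - 512 = -66.)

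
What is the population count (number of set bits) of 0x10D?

4

0x10D = 100001101
Count the 1s: 1 + 1 + 1 + 1 = 4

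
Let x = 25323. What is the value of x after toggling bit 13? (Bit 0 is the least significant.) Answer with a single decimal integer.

x = 110001011101011
bit 13 is currently 1; toggle it via x ^ (1 << 13) = x ^ 8192
→ 100001011101011 = 17131

17131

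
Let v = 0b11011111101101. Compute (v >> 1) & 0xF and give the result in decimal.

6

v = 11011111101101
Shift right by 1: 1101111110110
Mask low 4 bits: 0110 = 6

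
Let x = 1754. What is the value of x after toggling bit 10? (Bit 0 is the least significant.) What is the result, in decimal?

x = 0000011011011010
bit 10 is currently 1; toggle it via x ^ (1 << 10) = x ^ 1024
→ 0000001011011010 = 730

730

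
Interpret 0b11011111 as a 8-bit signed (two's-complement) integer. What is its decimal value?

pattern = 11011111 (MSB is 1 ⇒ negative)
Invert: 00100000, add 1 → 00100001 = 33, so the value is -33.
(Equivalently: 223 - 2^8 = 223 - 256 = -33.)

-33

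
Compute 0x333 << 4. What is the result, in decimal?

0x333 = 00001100110011
shift left by 4 → 11001100110000 = 13104
(equivalently, 819 × 2^4 = 819 × 16)

13104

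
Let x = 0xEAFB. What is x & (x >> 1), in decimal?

24697

x = 1110101011111011 = 60155
x>>1 = 0111010101111101
AND  = 0110000001111001 = 24697
(x & (x >> 1) has a 1 wherever x has two consecutive 1 bits.)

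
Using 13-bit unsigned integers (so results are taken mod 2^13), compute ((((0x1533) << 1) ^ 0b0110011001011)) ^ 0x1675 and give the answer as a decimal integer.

4312

0x1533 = 1010100110011
→ << 1 (mod 2^13) → 0101001100110 = 2662
0b0110011001011 = 0110011001011
→ ^ → 0011010101101 = 1709
0x1675 = 1011001110101
→ ^ → 1000011011000 = 4312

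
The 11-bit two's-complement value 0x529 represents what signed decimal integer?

-727

pattern = 10100101001 (MSB is 1 ⇒ negative)
Invert: 01011010110, add 1 → 01011010111 = 727, so the value is -727.
(Equivalently: 1321 - 2^11 = 1321 - 2048 = -727.)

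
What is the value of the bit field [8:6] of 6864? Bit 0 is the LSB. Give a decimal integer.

3

v = 1101011010000
Shift right by 6: 1101011
Mask low 3 bits: 011 = 3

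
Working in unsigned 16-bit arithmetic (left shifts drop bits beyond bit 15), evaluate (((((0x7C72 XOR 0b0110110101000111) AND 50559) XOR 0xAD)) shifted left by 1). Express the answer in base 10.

816

0x7C72 = 0111110001110010
0b0110110101000111 = 0110110101000111
→ XOR → 0001000100110101 = 4405
50559 = 1100010101111111
→ AND → 0000000100110101 = 309
0xAD = 0000000010101101
→ XOR → 0000000110011000 = 408
→ shifted left by 1 (mod 2^16) → 0000001100110000 = 816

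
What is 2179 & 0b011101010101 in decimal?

1

2179 = 100010000011
b = 011101010101
AND → 000000000001 = 1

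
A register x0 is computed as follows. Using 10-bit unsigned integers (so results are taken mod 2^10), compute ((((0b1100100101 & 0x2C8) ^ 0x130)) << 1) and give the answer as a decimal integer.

608

0b1100100101 = 1100100101
0x2C8 = 1011001000
→ & → 1000000000 = 512
0x130 = 0100110000
→ ^ → 1100110000 = 816
→ << 1 (mod 2^10) → 1001100000 = 608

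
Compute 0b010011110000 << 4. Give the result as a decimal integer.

x = 000010011110000
shift left by 4 → 100111100000000 = 20224
(equivalently, 1264 × 2^4 = 1264 × 16)

20224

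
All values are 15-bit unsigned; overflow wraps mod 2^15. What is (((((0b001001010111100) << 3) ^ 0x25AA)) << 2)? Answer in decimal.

0b001001010111100 = 001001010111100
→ << 3 (mod 2^15) → 001010111100000 = 5600
0x25AA = 010010110101010
→ ^ → 011000001001010 = 12362
→ << 2 (mod 2^15) → 100000100101000 = 16680

16680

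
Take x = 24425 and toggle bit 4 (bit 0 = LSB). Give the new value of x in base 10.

x = 101111101101001
bit 4 is currently 0; toggle it via x ^ (1 << 4) = x ^ 16
→ 101111101111001 = 24441

24441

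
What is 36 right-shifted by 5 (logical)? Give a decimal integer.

1

36 = 100100
shift right by 5 → 000001 = 1
(equivalently, floor(36 / 32))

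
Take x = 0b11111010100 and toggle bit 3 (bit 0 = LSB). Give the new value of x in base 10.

2012

x = 11111010100
bit 3 is currently 0; toggle it via x ^ (1 << 3) = x ^ 8
→ 11111011100 = 2012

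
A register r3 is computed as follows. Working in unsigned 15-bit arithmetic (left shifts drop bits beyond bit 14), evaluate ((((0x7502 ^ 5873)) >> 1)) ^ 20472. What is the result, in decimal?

0x7502 = 111010100000010
5873 = 001011011110001
→ ^ → 110001111110011 = 25587
→ >> 1 → 011000111111001 = 12793
20472 = 100111111111000
→ ^ → 111111000000001 = 32257

32257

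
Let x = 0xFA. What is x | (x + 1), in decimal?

251

x = 11111010 = 250
x + 1 = 11111011
OR    = 11111011 = 251
(x | (x + 1) sets the lowest cleared bit.)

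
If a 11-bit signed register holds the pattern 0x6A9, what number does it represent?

pattern = 11010101001 (MSB is 1 ⇒ negative)
Invert: 00101010110, add 1 → 00101010111 = 343, so the value is -343.
(Equivalently: 1705 - 2^11 = 1705 - 2048 = -343.)

-343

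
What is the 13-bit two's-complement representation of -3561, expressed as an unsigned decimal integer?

3561 in 13 bits: 0110111101001
Invert: 1001000010110
Add 1:  1001000010111 = 4631
(Check: 2^13 - 3561 = 8192 - 3561 = 4631.)

4631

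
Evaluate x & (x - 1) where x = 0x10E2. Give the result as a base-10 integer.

x = 1000011100010 = 4322
x - 1 = 1000011100001
AND   = 1000011100000 = 4320
(x & (x - 1) clears the lowest set bit of x.)

4320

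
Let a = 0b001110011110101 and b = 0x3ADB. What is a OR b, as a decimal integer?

a = 01110011110101
0x3ADB = 11101011011011
 OR → 11111011111111 = 16127

16127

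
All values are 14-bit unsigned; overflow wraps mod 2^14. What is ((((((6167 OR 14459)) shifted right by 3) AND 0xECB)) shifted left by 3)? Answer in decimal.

6167 = 01100000010111
14459 = 11100001111011
→ OR → 11100001111111 = 14463
→ shifted right by 3 → 00011100001111 = 1807
0xECB = 00111011001011
→ AND → 00011000001011 = 1547
→ shifted left by 3 (mod 2^14) → 11000001011000 = 12376

12376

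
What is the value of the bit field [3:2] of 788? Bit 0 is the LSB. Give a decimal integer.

v = 01100010100
Shift right by 2: 011000101
Mask low 2 bits: 01 = 1

1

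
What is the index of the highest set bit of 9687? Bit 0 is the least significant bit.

13

9687 = 10010111010111
The topmost 1 is at position 13 (since 2^13 = 8192 ≤ 9687 < 16384).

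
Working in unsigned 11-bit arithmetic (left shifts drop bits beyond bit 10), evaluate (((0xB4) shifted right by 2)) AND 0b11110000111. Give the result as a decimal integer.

5

0xB4 = 00010110100
→ shifted right by 2 → 00000101101 = 45
0b11110000111 = 11110000111
→ AND → 00000000101 = 5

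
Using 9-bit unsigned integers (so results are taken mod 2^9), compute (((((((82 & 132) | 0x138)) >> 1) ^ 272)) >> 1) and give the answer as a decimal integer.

198

82 = 001010010
132 = 010000100
→ & → 000000000 = 0
0x138 = 100111000
→ | → 100111000 = 312
→ >> 1 → 010011100 = 156
272 = 100010000
→ ^ → 110001100 = 396
→ >> 1 → 011000110 = 198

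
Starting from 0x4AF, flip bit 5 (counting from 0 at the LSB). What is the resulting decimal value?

x = 010010101111
bit 5 is currently 1; toggle it via x ^ (1 << 5) = x ^ 32
→ 010010001111 = 1167

1167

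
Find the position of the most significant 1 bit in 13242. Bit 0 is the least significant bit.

13242 = 11001110111010
The topmost 1 is at position 13 (since 2^13 = 8192 ≤ 13242 < 16384).

13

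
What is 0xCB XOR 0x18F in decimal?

324

0xCB = 011001011
0x18F = 110001111
XOR → 101000100 = 324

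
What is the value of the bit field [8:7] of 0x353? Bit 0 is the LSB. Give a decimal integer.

v = 0001101010011
Shift right by 7: 000110
Mask low 2 bits: 10 = 2

2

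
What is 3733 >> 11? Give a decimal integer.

1

3733 = 111010010101
shift right by 11 → 000000000001 = 1
(equivalently, floor(3733 / 2048))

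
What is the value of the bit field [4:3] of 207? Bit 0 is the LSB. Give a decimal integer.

1

v = 00011001111
Shift right by 3: 00011001
Mask low 2 bits: 01 = 1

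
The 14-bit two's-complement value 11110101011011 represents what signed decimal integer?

-677

pattern = 11110101011011 (MSB is 1 ⇒ negative)
Invert: 00001010100100, add 1 → 00001010100101 = 677, so the value is -677.
(Equivalently: 15707 - 2^14 = 15707 - 16384 = -677.)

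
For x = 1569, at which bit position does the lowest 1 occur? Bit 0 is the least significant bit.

1569 = 11000100001
Trailing zeros: 0, so the lowest set bit is bit 0 (value 1).

0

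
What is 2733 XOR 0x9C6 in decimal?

2733 = 101010101101
0x9C6 = 100111000110
XOR → 001101101011 = 875

875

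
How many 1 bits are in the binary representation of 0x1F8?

6

0x1F8 = 111111000
Count the 1s: 1 + 1 + 1 + 1 + 1 + 1 = 6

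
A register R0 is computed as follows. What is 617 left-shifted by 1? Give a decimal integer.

617 = 01001101001
shift left by 1 → 10011010010 = 1234
(equivalently, 617 × 2^1 = 617 × 2)

1234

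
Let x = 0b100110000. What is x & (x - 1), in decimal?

x = 100110000 = 304
x - 1 = 100101111
AND   = 100100000 = 288
(x & (x - 1) clears the lowest set bit of x.)

288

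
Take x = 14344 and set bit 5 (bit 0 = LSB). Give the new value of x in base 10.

14376

x = 011100000001000
bit 5 is currently 0; set it via x | (1 << 5) = x | 32
→ 011100000101000 = 14376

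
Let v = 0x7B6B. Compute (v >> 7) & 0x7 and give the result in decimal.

v = 111101101101011
Shift right by 7: 11110110
Mask low 3 bits: 110 = 6

6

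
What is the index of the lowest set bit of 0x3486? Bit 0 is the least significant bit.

0x3486 = 11010010000110
Trailing zeros: 1, so the lowest set bit is bit 1 (value 2).

1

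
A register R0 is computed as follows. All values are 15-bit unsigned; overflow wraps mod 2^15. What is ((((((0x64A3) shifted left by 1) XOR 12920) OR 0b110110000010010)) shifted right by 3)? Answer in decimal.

0x64A3 = 110010010100011
→ shifted left by 1 (mod 2^15) → 100100101000110 = 18758
12920 = 011001001111000
→ XOR → 111101100111110 = 31550
0b110110000010010 = 110110000010010
→ OR → 111111100111110 = 32574
→ shifted right by 3 → 000111111100111 = 4071

4071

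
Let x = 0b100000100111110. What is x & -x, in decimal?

2

x = 100000100111110 = 16702
-x (two's complement) = …011111011000010
AND   = 000000000000010 = 2
(x & -x isolates the lowest set bit of x.)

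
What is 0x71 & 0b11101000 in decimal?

0x71 = 01110001
b = 11101000
AND → 01100000 = 96

96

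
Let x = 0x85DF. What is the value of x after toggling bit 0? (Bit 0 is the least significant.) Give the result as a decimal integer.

x = 1000010111011111
bit 0 is currently 1; toggle it via x ^ (1 << 0) = x ^ 1
→ 1000010111011110 = 34270

34270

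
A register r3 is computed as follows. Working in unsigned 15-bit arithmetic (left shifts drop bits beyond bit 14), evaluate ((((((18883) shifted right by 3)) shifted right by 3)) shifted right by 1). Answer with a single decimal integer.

18883 = 100100111000011
→ shifted right by 3 → 000100100111000 = 2360
→ shifted right by 3 → 000000100100111 = 295
→ shifted right by 1 → 000000010010011 = 147

147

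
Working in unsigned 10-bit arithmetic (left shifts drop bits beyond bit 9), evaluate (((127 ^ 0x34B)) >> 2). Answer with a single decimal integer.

205

127 = 0001111111
0x34B = 1101001011
→ ^ → 1100110100 = 820
→ >> 2 → 0011001101 = 205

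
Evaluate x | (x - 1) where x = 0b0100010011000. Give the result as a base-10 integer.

x = 100010011000 = 2200
x - 1 = 100010010111
OR    = 100010011111 = 2207
(x | (x - 1) sets all bits below the lowest set bit.)

2207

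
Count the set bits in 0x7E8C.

0x7E8C = 111111010001100
Count the 1s: 1 + 1 + 1 + 1 + 1 + 1 + 1 + 1 + 1 = 9

9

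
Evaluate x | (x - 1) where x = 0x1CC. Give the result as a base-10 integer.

x = 111001100 = 460
x - 1 = 111001011
OR    = 111001111 = 463
(x | (x - 1) sets all bits below the lowest set bit.)

463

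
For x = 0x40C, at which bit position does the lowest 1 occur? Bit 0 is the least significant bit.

0x40C = 10000001100
Trailing zeros: 2, so the lowest set bit is bit 2 (value 4).

2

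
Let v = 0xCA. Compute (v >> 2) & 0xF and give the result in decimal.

v = 11001010
Shift right by 2: 110010
Mask low 4 bits: 0010 = 2

2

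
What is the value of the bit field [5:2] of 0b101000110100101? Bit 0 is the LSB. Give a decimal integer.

9

v = 101000110100101
Shift right by 2: 1010001101001
Mask low 4 bits: 1001 = 9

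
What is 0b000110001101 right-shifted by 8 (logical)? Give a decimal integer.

x = 110001101
shift right by 8 → 000000001 = 1
(equivalently, floor(397 / 256))

1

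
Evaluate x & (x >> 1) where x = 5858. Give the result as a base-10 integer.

x = 1011011100010 = 5858
x>>1 = 0101101110001
AND  = 0001001100000 = 608
(x & (x >> 1) has a 1 wherever x has two consecutive 1 bits.)

608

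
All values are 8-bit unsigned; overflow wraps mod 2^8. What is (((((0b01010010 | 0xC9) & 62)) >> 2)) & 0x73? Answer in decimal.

0b01010010 = 01010010
0xC9 = 11001001
→ | → 11011011 = 219
62 = 00111110
→ & → 00011010 = 26
→ >> 2 → 00000110 = 6
0x73 = 01110011
→ & → 00000010 = 2

2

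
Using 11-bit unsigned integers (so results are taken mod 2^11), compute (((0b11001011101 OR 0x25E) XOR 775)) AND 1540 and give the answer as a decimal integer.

1024

0b11001011101 = 11001011101
0x25E = 01001011110
→ OR → 11001011111 = 1631
775 = 01100000111
→ XOR → 10101011000 = 1368
1540 = 11000000100
→ AND → 10000000000 = 1024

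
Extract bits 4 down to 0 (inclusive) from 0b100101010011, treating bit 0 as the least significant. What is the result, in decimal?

19

v = 100101010011
Shift right by 0: 100101010011
Mask low 5 bits: 10011 = 19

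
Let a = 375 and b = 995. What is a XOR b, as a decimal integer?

660

375 = 0101110111
995 = 1111100011
XOR → 1010010100 = 660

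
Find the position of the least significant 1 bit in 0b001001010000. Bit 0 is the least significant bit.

4

0b001001010000 = 1001010000
Trailing zeros: 4, so the lowest set bit is bit 4 (value 16).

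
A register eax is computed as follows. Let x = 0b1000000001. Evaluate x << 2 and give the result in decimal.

x = 001000000001
shift left by 2 → 100000000100 = 2052
(equivalently, 513 × 2^2 = 513 × 4)

2052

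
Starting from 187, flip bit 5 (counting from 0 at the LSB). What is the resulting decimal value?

x = 0010111011
bit 5 is currently 1; toggle it via x ^ (1 << 5) = x ^ 32
→ 0010011011 = 155

155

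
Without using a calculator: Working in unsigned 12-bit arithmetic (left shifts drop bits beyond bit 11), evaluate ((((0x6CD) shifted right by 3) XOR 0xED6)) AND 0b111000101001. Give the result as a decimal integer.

3593

0x6CD = 011011001101
→ shifted right by 3 → 000011011001 = 217
0xED6 = 111011010110
→ XOR → 111000001111 = 3599
0b111000101001 = 111000101001
→ AND → 111000001001 = 3593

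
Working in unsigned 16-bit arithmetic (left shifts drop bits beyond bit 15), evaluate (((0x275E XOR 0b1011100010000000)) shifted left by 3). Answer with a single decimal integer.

0x275E = 0010011101011110
0b1011100010000000 = 1011100010000000
→ XOR → 1001111111011110 = 40926
→ shifted left by 3 (mod 2^16) → 1111111011110000 = 65264

65264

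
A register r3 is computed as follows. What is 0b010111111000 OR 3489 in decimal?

3577

a = 010111111000
3489 = 110110100001
 OR → 110111111001 = 3577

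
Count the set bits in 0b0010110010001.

n = 10110010001
Count the 1s: 1 + 1 + 1 + 1 + 1 = 5

5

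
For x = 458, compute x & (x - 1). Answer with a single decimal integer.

x = 111001010 = 458
x - 1 = 111001001
AND   = 111001000 = 456
(x & (x - 1) clears the lowest set bit of x.)

456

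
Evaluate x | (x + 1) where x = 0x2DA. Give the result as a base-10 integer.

x = 1011011010 = 730
x + 1 = 1011011011
OR    = 1011011011 = 731
(x | (x + 1) sets the lowest cleared bit.)

731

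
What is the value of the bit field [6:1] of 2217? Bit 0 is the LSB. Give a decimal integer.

20

v = 0100010101001
Shift right by 1: 010001010100
Mask low 6 bits: 010100 = 20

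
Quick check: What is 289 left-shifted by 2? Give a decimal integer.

289 = 00100100001
shift left by 2 → 10010000100 = 1156
(equivalently, 289 × 2^2 = 289 × 4)

1156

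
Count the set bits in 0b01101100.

n = 1101100
Count the 1s: 1 + 1 + 1 + 1 = 4

4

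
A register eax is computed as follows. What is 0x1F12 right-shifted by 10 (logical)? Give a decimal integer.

7

0x1F12 = 1111100010010
shift right by 10 → 0000000000111 = 7
(equivalently, floor(7954 / 1024))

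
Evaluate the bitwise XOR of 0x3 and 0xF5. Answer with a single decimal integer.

0x3 = 00000011
0xF5 = 11110101
XOR → 11110110 = 246

246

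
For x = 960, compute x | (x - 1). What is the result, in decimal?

x = 1111000000 = 960
x - 1 = 1110111111
OR    = 1111111111 = 1023
(x | (x - 1) sets all bits below the lowest set bit.)

1023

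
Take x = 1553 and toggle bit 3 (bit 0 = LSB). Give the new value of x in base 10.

1561

x = 00011000010001
bit 3 is currently 0; toggle it via x ^ (1 << 3) = x ^ 8
→ 00011000011001 = 1561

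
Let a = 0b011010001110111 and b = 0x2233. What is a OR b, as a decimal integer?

13943

a = 11010001110111
0x2233 = 10001000110011
 OR → 11011001110111 = 13943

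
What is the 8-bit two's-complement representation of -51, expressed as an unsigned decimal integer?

205

51 in 8 bits: 00110011
Invert: 11001100
Add 1:  11001101 = 205
(Check: 2^8 - 51 = 256 - 51 = 205.)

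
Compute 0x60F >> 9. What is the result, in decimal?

0x60F = 11000001111
shift right by 9 → 00000000011 = 3
(equivalently, floor(1551 / 512))

3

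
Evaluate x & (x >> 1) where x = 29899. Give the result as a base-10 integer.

12353

x = 111010011001011 = 29899
x>>1 = 011101001100101
AND  = 011000001000001 = 12353
(x & (x >> 1) has a 1 wherever x has two consecutive 1 bits.)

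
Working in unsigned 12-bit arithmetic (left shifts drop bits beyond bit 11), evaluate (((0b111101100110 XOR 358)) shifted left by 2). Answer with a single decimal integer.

0b111101100110 = 111101100110
358 = 000101100110
→ XOR → 111000000000 = 3584
→ shifted left by 2 (mod 2^12) → 100000000000 = 2048

2048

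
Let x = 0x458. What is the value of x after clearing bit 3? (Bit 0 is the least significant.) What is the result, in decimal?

x = 10001011000
bit 3 is currently 1; clear it via x & ~(1 << 3) = x & ~8
→ 10001010000 = 1104

1104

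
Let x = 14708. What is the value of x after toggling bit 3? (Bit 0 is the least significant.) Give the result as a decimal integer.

14716

x = 11100101110100
bit 3 is currently 0; toggle it via x ^ (1 << 3) = x ^ 8
→ 11100101111100 = 14716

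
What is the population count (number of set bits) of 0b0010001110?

n = 10001110
Count the 1s: 1 + 1 + 1 + 1 = 4

4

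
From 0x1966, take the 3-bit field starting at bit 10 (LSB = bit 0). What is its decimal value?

v = 1100101100110
Shift right by 10: 110
Mask low 3 bits: 110 = 6

6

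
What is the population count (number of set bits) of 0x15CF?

9

0x15CF = 1010111001111
Count the 1s: 1 + 1 + 1 + 1 + 1 + 1 + 1 + 1 + 1 = 9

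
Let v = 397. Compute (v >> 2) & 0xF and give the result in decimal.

v = 0110001101
Shift right by 2: 01100011
Mask low 4 bits: 0011 = 3

3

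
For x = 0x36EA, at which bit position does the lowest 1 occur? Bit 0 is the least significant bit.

0x36EA = 11011011101010
Trailing zeros: 1, so the lowest set bit is bit 1 (value 2).

1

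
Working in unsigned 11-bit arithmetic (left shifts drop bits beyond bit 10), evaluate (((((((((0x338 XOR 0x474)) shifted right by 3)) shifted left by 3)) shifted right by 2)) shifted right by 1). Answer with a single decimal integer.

0x338 = 01100111000
0x474 = 10001110100
→ XOR → 11101001100 = 1868
→ shifted right by 3 → 00011101001 = 233
→ shifted left by 3 (mod 2^11) → 11101001000 = 1864
→ shifted right by 2 → 00111010010 = 466
→ shifted right by 1 → 00011101001 = 233

233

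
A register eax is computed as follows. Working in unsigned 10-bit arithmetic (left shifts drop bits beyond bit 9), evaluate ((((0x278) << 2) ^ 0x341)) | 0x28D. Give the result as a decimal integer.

0x278 = 1001111000
→ << 2 (mod 2^10) → 0111100000 = 480
0x341 = 1101000001
→ ^ → 1010100001 = 673
0x28D = 1010001101
→ | → 1010101101 = 685

685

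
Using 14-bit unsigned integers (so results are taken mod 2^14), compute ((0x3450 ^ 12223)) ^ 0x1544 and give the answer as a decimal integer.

3755

0x3450 = 11010001010000
12223 = 10111110111111
→ ^ → 01101111101111 = 7151
0x1544 = 01010101000100
→ ^ → 00111010101011 = 3755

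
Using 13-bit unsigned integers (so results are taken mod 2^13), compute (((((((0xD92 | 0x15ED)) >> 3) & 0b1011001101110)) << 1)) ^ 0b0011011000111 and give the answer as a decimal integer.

667

0xD92 = 0110110010010
0x15ED = 1010111101101
→ | → 1110111111111 = 7679
→ >> 3 → 0001110111111 = 959
0b1011001101110 = 1011001101110
→ & → 0001000101110 = 558
→ << 1 (mod 2^13) → 0010001011100 = 1116
0b0011011000111 = 0011011000111
→ ^ → 0001010011011 = 667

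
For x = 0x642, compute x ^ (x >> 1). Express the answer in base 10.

1379

x = 11001000010 = 1602
x>>1 = 01100100001
XOR  = 10101100011 = 1379
(x ^ (x >> 1) gives the standard binary-reflected Gray code of x.)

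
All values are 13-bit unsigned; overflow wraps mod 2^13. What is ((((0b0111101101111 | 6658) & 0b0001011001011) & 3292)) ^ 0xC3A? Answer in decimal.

3186

0b0111101101111 = 0111101101111
6658 = 1101000000010
→ | → 1111101101111 = 8047
0b0001011001011 = 0001011001011
→ & → 0001001001011 = 587
3292 = 0110011011100
→ & → 0000001001000 = 72
0xC3A = 0110000111010
→ ^ → 0110001110010 = 3186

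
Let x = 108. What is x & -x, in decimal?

x = 1101100 = 108
-x (two's complement) = …0010100
AND   = 0000100 = 4
(x & -x isolates the lowest set bit of x.)

4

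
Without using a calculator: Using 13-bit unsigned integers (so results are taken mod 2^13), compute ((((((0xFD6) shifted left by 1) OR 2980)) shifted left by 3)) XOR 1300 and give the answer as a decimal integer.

0xFD6 = 0111111010110
→ shifted left by 1 (mod 2^13) → 1111110101100 = 8108
2980 = 0101110100100
→ OR → 1111110101100 = 8108
→ shifted left by 3 (mod 2^13) → 1110101100000 = 7520
1300 = 0010100010100
→ XOR → 1100001110100 = 6260

6260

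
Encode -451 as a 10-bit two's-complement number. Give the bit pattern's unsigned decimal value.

451 in 10 bits: 0111000011
Invert: 1000111100
Add 1:  1000111101 = 573
(Check: 2^10 - 451 = 1024 - 451 = 573.)

573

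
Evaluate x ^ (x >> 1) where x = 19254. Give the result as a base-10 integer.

28333

x = 100101100110110 = 19254
x>>1 = 010010110011011
XOR  = 110111010101101 = 28333
(x ^ (x >> 1) gives the standard binary-reflected Gray code of x.)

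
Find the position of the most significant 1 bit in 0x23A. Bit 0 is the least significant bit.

0x23A = 1000111010
The topmost 1 is at position 9 (since 2^9 = 512 ≤ 570 < 1024).

9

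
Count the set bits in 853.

853 = 1101010101
Count the 1s: 1 + 1 + 1 + 1 + 1 + 1 = 6

6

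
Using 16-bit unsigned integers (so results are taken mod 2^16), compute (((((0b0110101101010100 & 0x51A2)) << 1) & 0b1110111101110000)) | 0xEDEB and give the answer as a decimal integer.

0b0110101101010100 = 0110101101010100
0x51A2 = 0101000110100010
→ & → 0100000100000000 = 16640
→ << 1 (mod 2^16) → 1000001000000000 = 33280
0b1110111101110000 = 1110111101110000
→ & → 1000001000000000 = 33280
0xEDEB = 1110110111101011
→ | → 1110111111101011 = 61419

61419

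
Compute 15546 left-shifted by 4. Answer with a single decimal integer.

248736

15546 = 000011110010111010
shift left by 4 → 111100101110100000 = 248736
(equivalently, 15546 × 2^4 = 15546 × 16)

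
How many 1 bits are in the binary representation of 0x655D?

0x655D = 110010101011101
Count the 1s: 1 + 1 + 1 + 1 + 1 + 1 + 1 + 1 + 1 = 9

9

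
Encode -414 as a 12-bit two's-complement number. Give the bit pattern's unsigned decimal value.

3682

414 in 12 bits: 000110011110
Invert: 111001100001
Add 1:  111001100010 = 3682
(Check: 2^12 - 414 = 4096 - 414 = 3682.)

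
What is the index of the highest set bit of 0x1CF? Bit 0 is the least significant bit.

0x1CF = 111001111
The topmost 1 is at position 8 (since 2^8 = 256 ≤ 463 < 512).

8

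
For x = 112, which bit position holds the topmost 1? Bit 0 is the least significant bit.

112 = 1110000
The topmost 1 is at position 6 (since 2^6 = 64 ≤ 112 < 128).

6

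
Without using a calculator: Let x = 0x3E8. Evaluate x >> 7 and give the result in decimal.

0x3E8 = 1111101000
shift right by 7 → 0000000111 = 7
(equivalently, floor(1000 / 128))

7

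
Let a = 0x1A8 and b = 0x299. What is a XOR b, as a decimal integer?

817

0x1A8 = 0110101000
0x299 = 1010011001
XOR → 1100110001 = 817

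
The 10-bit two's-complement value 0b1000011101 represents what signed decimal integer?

pattern = 1000011101 (MSB is 1 ⇒ negative)
Invert: 0111100010, add 1 → 0111100011 = 483, so the value is -483.
(Equivalently: 541 - 2^10 = 541 - 1024 = -483.)

-483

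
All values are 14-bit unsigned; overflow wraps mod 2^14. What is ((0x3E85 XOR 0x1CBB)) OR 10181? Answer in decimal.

10239

0x3E85 = 11111010000101
0x1CBB = 01110010111011
→ XOR → 10001000111110 = 8766
10181 = 10011111000101
→ OR → 10011111111111 = 10239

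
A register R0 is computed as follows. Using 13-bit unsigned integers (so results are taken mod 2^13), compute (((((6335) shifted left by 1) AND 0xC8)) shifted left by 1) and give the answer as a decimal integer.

144

6335 = 1100010111111
→ shifted left by 1 (mod 2^13) → 1000101111110 = 4478
0xC8 = 0000011001000
→ AND → 0000001001000 = 72
→ shifted left by 1 (mod 2^13) → 0000010010000 = 144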